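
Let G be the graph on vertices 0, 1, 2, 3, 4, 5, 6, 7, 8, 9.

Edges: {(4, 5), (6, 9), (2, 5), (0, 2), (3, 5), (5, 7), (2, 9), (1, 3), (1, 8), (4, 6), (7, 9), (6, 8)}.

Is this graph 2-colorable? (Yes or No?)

No

The cycle 4-6-9-7-5-4 has odd length 5, so it cannot be 2-colored; at least 3 colors are needed.
So 2 colors are not enough.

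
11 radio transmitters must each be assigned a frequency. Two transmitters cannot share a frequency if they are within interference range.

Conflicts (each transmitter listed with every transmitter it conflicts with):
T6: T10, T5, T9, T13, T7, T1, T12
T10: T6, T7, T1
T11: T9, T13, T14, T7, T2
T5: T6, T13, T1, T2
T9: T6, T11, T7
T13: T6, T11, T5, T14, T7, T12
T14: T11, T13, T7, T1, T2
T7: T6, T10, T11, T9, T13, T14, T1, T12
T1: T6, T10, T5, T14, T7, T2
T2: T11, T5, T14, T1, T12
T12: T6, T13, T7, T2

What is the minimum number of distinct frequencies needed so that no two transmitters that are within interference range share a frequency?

4

T6, T10, T7, T1 pairwise conflict, so at least 4 frequencies are needed.
4 frequencies suffice: frequency 1 → {T7, T2}; frequency 2 → {T6, T14}; frequency 3 → {T9, T13, T1}; frequency 4 → {T10, T11, T5, T12}. Every pair that conflicts lands in different frequencies.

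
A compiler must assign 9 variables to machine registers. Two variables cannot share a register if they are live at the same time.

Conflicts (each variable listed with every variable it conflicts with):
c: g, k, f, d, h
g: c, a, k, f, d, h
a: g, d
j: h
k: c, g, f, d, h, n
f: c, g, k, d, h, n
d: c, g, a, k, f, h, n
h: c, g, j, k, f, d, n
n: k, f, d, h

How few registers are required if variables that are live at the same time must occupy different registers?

6

c, g, k, f, d, h are mutually in conflict, so at least 6 registers are needed.
6 registers suffice: c=6, g=3, a=1, j=2, k=5, f=4, d=2, h=1, n=3. Every pair that conflicts lands in different registers.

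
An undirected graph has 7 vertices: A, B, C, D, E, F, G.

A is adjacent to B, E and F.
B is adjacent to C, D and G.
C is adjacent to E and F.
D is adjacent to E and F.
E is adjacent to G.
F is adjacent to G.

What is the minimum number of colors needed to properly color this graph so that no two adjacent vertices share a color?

B and C are adjacent, so at least 2 colors are needed.
2 colors suffice: color 1 → {B, E, F}; color 2 → {A, C, D, G}. Every edge joins two different colors.

2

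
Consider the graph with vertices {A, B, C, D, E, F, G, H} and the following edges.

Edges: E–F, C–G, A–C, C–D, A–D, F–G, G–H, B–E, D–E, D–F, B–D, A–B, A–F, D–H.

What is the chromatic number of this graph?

A, D, F are mutually adjacent, so at least 3 colors are needed.
One proper 3-coloring: A=3, B=2, C=2, D=1, E=3, F=2, G=1, H=2. Every edge joins two different colors.

3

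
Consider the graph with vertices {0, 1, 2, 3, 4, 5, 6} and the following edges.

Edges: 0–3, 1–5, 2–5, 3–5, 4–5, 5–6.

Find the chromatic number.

2

4 and 5 are adjacent, so at least 2 colors are needed.
2 colors suffice: color a → {0, 5}; color b → {1, 2, 3, 4, 6}. Each edge has distinct colors on its endpoints.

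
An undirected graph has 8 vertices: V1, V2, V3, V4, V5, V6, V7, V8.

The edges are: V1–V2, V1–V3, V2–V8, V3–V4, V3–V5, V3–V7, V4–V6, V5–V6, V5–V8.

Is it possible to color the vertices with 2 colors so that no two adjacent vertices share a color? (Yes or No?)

No

The cycle V1-V3-V5-V8-V2-V1 has odd length 5, so it cannot be 2-colored; at least 3 colors are needed.
So 2 colors are not enough.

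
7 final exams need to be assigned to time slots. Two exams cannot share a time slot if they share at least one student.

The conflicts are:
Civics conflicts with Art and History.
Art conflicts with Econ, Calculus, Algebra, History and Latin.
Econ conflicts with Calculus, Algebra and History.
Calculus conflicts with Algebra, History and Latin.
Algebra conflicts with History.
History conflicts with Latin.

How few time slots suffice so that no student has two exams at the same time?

Art, Econ, Calculus, Algebra, History pairwise conflict, so at least 5 time slots are needed.
5 time slots suffice: time slot 1 → {Art}; time slot 2 → {History}; time slot 3 → {Civics, Calculus}; time slot 4 → {Econ, Latin}; time slot 5 → {Algebra}. Every pair that conflicts lands in different time slots.

5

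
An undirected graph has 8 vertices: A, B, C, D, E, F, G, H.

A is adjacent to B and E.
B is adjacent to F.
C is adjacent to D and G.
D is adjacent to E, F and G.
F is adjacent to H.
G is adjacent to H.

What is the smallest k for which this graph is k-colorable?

3

C, D, G form a triangle, so at least 3 colors are needed.
3 colors suffice: color 1 → {B, D, H}; color 2 → {E, F, G}; color 3 → {A, C}. No two adjacent vertices share a color.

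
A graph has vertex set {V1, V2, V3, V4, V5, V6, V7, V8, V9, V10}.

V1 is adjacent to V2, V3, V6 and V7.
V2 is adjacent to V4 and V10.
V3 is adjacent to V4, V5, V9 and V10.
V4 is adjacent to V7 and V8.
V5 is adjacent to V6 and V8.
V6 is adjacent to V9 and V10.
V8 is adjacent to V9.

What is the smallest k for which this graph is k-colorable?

2

V8 and V9 are adjacent, so at least 2 colors are needed.
A valid assignment using 2 colors: V1=B, V2=R, V3=R, V4=B, V5=B, V6=R, V7=R, V8=R, V9=B, V10=B. No two adjacent vertices share a color.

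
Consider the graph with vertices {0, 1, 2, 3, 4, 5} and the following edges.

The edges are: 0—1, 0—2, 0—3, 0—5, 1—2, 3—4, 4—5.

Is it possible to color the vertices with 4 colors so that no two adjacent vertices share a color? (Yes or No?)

The chromatic number is 3. 0, 1, 2 form a triangle, so at least 3 colors are needed.
A valid assignment using 3 colors: 0=a, 1=c, 2=b, 3=b, 4=a, 5=b.
Since 4 ≥ 3, a proper 4-coloring certainly exists.

Yes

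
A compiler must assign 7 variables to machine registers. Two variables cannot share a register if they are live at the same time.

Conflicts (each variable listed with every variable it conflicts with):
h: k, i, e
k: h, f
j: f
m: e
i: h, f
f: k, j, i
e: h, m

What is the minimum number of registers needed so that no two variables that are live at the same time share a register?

2

i and f conflict, so at least 2 registers are needed.
2 registers suffice: register 1 → {h, m, f}; register 2 → {k, j, i, e}. Each listed conflict is separated.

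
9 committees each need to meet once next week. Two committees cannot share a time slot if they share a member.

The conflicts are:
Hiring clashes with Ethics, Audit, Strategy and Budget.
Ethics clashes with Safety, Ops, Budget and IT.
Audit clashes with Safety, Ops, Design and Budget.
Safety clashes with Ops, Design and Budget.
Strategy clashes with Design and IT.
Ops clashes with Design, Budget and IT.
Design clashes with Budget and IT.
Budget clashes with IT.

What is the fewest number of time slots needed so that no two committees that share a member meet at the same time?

Audit, Safety, Ops, Design, Budget all conflict with each other, so at least 5 time slots are needed.
5 time slots suffice: time slot 1 → {Strategy, Budget}; time slot 2 → {Ethics, Design}; time slot 3 → {Hiring, Ops}; time slot 4 → {Safety, IT}; time slot 5 → {Audit}. No two conflicting committees share a time slot.

5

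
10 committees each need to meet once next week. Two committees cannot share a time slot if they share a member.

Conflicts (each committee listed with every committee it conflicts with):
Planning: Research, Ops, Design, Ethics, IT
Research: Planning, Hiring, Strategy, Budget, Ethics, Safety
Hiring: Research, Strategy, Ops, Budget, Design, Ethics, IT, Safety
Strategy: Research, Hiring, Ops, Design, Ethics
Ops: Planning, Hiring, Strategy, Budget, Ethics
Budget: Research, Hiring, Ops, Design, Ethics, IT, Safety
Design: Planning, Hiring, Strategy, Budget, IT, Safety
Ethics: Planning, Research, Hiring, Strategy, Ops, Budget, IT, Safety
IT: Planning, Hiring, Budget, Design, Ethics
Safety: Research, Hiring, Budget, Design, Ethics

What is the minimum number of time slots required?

5

Research, Hiring, Budget, Ethics, Safety are mutually in conflict, so at least 5 time slots are needed.
5 time slots suffice: time slot 1 → {Design, Ethics}; time slot 2 → {Planning, Hiring}; time slot 3 → {Strategy, Budget}; time slot 4 → {Research, Ops, IT}; time slot 5 → {Safety}. Every pair that conflicts lands in different time slots.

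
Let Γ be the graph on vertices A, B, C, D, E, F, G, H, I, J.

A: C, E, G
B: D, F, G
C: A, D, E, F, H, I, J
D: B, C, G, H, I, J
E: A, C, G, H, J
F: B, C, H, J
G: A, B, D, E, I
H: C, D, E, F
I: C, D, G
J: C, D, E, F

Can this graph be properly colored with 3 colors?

Yes

The chromatic number is 3. A, C, E are pairwise adjacent, so at least 3 colors are needed.
3 colors suffice: color red → {C, G}; color blue → {D, E, F}; color green → {A, B, H, I, J}.
That is already a proper 3-coloring.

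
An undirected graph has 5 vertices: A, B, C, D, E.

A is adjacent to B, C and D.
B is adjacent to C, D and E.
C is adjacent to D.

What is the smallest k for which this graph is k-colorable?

A, B, C, D are mutually adjacent (a clique of size 4), so at least 4 colors are needed.
4 colors suffice: color 1 → {B}; color 2 → {A, E}; color 3 → {C}; color 4 → {D}. Every edge joins two different colors.

4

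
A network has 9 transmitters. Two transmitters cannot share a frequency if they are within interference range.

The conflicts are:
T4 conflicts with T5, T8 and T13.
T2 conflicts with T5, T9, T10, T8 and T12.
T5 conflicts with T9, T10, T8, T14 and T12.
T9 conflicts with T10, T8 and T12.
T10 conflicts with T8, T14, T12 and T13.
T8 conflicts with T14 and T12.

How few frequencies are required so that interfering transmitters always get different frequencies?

6

T2, T5, T9, T10, T8, T12 all conflict with each other, so at least 6 frequencies are needed.
6 frequencies suffice: frequency 1 → {T8, T13}; frequency 2 → {T5}; frequency 3 → {T4, T10}; frequency 4 → {T14, T12}; frequency 5 → {T2}; frequency 6 → {T9}. Every pair that conflicts lands in different frequencies.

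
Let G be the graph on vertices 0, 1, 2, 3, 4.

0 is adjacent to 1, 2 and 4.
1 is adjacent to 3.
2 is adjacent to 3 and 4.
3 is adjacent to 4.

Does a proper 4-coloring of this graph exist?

The chromatic number is 3. 0, 2, 4 form a triangle, so at least 3 colors are needed.
A valid assignment using 3 colors: 0=c, 1=a, 2=b, 3=c, 4=a.
Since 4 ≥ 3, a proper 4-coloring certainly exists.

Yes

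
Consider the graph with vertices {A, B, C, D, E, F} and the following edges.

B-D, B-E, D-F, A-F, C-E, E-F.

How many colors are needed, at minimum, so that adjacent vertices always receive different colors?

2

B and D are adjacent, so at least 2 colors are needed.
A valid assignment using 2 colors: A=red, B=blue, C=blue, D=red, E=red, F=blue. Each edge has distinct colors on its endpoints.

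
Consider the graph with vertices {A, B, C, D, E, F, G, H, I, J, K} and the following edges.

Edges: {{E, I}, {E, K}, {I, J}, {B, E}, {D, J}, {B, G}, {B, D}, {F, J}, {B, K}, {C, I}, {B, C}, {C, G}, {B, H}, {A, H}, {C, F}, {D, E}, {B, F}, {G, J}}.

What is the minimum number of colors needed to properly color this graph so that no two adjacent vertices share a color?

3

B, D, E are mutually adjacent, so at least 3 colors are needed.
3 colors suffice: color red → {A, B, J}; color blue → {C, E, H}; color green → {D, F, G, I, K}. Every edge joins two different colors.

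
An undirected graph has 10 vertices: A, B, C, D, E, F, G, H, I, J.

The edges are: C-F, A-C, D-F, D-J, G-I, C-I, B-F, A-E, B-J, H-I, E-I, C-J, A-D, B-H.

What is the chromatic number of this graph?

The cycle H-I-C-J-B-H has odd length 5, so it cannot be 2-colored; at least 3 colors are needed.
3 colors suffice: color 1 → {B, C, D, E, G}; color 2 → {A, F, I, J}; color 3 → {H}. Each edge has distinct colors on its endpoints.

3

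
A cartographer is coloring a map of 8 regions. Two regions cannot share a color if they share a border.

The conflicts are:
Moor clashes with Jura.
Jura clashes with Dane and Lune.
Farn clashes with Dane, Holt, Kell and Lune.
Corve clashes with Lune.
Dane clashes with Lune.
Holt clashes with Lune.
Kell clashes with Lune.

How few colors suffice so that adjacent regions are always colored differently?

Farn, Kell, Lune pairwise conflict, so at least 3 colors are needed.
A valid assignment using 3 colors: Moor=1, Jura=2, Farn=2, Corve=2, Dane=3, Holt=3, Kell=3, Lune=1. Every pair that conflicts lands in different colors.

3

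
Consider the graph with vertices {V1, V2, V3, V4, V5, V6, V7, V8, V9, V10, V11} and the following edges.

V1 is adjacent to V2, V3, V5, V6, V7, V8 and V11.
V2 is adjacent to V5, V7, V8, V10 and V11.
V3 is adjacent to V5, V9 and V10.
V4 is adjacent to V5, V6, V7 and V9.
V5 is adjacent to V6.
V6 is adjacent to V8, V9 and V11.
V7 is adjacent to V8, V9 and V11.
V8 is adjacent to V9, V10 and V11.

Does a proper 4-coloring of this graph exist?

No

V1, V2, V7, V8, V11 are mutually adjacent (a clique of size 5), so at least 5 colors are needed.
So 4 colors are not enough.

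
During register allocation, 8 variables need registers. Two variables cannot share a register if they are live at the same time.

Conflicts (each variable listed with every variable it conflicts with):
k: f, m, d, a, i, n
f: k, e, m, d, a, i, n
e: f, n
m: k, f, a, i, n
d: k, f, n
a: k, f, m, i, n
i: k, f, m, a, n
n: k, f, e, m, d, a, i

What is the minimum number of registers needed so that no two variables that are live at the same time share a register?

k, f, m, a, i, n are mutually in conflict, so at least 6 registers are needed.
Using 6 registers: k=3, f=1, e=3, m=4, d=4, a=6, i=5, n=2. Each listed conflict is separated.

6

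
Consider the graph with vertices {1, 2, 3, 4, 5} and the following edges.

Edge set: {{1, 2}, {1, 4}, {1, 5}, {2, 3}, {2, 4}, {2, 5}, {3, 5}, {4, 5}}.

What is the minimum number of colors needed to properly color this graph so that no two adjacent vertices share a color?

1, 2, 4, 5 are pairwise adjacent (a clique of size 4), so at least 4 colors are needed.
A valid assignment using 4 colors: 1=yellow, 2=red, 3=green, 4=green, 5=blue. Every edge joins two different colors.

4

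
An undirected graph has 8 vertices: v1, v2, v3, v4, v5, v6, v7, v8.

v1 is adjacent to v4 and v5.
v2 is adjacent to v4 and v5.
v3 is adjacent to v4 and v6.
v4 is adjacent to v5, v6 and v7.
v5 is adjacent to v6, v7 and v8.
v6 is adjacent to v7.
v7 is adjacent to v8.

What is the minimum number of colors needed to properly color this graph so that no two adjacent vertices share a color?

4

v4, v5, v6, v7 are mutually adjacent (a clique of size 4), so at least 4 colors are needed.
4 colors suffice: color red → {v4, v8}; color blue → {v3, v5}; color green → {v1, v2, v7}; color yellow → {v6}. No two adjacent vertices share a color.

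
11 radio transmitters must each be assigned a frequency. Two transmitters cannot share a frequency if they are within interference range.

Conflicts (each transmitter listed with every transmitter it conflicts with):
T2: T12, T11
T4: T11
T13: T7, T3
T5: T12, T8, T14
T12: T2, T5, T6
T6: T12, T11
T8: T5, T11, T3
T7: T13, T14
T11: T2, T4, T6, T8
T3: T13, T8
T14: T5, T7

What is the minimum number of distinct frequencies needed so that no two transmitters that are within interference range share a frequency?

The cycle T8-T5-T12-T6-T11-T8 has odd length 5, so it cannot be 2-colored; at least 3 frequencies are needed.
A valid assignment using 3 frequencies: T2=2, T4=2, T13=2, T5=3, T12=1, T6=2, T8=2, T7=1, T11=1, T3=1, T14=2. No two conflicting transmitters share a frequency.

3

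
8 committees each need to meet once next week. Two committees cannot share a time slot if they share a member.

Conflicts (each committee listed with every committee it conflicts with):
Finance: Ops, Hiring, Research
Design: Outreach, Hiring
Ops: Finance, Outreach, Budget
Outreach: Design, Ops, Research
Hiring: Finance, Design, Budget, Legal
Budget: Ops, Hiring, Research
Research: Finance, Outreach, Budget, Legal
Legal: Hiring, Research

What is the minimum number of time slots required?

3

The cycle Design-Outreach-Ops-Budget-Hiring-Design has odd length 5, so it cannot be 2-colored; at least 3 time slots are needed.
3 time slots suffice: time slot 1 → {Ops, Hiring, Research}; time slot 2 → {Finance, Outreach, Budget, Legal}; time slot 3 → {Design}. No two conflicting committees share a time slot.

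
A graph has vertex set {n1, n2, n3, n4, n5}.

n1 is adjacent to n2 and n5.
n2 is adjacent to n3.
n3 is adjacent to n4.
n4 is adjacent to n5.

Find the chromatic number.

The cycle n4-n3-n2-n1-n5-n4 has odd length 5, so it cannot be 2-colored; at least 3 colors are needed.
A valid assignment using 3 colors: n1=2, n2=1, n3=2, n4=3, n5=1. Every edge joins two different colors.

3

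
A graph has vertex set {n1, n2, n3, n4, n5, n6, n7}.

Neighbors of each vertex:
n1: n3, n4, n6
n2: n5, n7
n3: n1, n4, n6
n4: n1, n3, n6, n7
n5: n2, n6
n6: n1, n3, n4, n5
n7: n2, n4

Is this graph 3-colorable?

No

n1, n3, n4, n6 are pairwise adjacent (a clique of size 4), so at least 4 colors are needed.
So 3 colors are not enough.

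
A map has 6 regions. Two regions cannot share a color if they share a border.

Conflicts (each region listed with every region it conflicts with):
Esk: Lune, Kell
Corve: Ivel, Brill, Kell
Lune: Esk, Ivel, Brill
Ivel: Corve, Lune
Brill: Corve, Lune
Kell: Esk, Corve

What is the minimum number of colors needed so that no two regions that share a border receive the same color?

The cycle Esk-Lune-Ivel-Corve-Kell-Esk has odd length 5, so it cannot be 2-colored; at least 3 colors are needed.
3 colors suffice: Esk=2, Corve=1, Lune=1, Ivel=2, Brill=2, Kell=3. No two conflicting regions share a color.

3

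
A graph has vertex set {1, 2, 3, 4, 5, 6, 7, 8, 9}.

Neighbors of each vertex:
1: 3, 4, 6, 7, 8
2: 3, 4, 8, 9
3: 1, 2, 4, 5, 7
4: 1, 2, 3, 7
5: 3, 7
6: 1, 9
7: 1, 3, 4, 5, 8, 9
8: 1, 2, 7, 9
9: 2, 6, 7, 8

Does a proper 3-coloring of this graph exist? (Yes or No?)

No

1, 3, 4, 7 are mutually adjacent (a clique of size 4), so at least 4 colors are needed.
So 3 colors are not enough.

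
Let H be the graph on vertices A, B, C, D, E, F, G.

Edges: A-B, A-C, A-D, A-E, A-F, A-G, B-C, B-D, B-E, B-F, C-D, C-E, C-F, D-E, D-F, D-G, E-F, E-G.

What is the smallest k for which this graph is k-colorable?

A, B, C, D, E, F form a clique, so at least 6 colors are needed.
6 colors suffice: A=3, B=6, C=4, D=1, E=2, F=5, G=4. No two adjacent vertices share a color.

6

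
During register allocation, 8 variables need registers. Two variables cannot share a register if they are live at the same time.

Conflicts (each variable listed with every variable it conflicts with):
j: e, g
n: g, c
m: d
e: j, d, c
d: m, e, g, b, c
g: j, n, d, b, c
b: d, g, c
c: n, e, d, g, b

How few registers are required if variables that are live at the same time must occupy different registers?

d, g, b, c pairwise conflict, so at least 4 registers are needed.
A valid assignment using 4 registers: j=1, n=1, m=2, e=3, d=1, g=3, b=4, c=2. No two conflicting variables share a register.

4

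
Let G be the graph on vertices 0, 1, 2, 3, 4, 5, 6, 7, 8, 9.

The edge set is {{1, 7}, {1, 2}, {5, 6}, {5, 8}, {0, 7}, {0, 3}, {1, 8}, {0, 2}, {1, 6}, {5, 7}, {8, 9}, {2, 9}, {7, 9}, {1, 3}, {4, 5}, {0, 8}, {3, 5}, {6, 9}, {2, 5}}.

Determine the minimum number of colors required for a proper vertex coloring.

2

2 and 5 are adjacent, so at least 2 colors are needed.
One proper 2-coloring: 0=red, 1=red, 2=blue, 3=blue, 4=blue, 5=red, 6=blue, 7=blue, 8=blue, 9=red. No two adjacent vertices share a color.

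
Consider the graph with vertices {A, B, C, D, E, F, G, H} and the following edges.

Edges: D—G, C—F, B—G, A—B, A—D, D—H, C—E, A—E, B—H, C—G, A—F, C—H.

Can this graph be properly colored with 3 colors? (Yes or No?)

The chromatic number is 3. The cycle D-H-C-E-A-D has odd length 5, so it cannot be 2-colored; at least 3 colors are needed.
3 colors suffice: color red → {A, C}; color blue → {B, D, E, F}; color green → {G, H}.
That is already a proper 3-coloring.

Yes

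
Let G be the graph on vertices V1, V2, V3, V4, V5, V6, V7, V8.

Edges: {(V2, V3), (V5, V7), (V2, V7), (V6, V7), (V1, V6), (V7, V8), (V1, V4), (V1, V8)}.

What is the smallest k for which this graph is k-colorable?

2

V1 and V4 are adjacent, so at least 2 colors are needed.
2 colors suffice: color 1 → {V1, V3, V7}; color 2 → {V2, V4, V5, V6, V8}. Each edge has distinct colors on its endpoints.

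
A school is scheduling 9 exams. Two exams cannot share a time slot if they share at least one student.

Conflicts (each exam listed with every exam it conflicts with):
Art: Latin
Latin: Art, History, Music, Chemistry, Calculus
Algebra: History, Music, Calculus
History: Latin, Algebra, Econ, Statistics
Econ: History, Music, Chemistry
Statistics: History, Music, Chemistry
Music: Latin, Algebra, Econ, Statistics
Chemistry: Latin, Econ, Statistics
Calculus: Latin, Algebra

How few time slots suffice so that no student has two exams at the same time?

History and Econ conflict, so at least 2 time slots are needed.
2 time slots suffice: time slot 1 → {Latin, Algebra, Econ, Statistics}; time slot 2 → {Art, History, Music, Chemistry, Calculus}. Each listed conflict is separated.

2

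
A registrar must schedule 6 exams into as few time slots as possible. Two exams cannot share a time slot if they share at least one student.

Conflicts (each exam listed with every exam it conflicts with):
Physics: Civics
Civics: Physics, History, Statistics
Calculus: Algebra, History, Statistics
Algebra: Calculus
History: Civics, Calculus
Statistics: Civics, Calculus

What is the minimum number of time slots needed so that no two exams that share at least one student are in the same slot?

2

Calculus and History conflict, so at least 2 time slots are needed.
2 time slots suffice: time slot 1 → {Civics, Calculus}; time slot 2 → {Physics, Algebra, History, Statistics}. Each listed conflict is separated.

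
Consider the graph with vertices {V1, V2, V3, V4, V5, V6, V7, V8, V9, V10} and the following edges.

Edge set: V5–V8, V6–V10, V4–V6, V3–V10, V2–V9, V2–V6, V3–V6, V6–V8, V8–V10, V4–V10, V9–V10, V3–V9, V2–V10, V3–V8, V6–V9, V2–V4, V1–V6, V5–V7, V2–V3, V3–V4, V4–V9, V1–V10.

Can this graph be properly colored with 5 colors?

No

V2, V3, V4, V6, V9, V10 are pairwise adjacent (a clique of size 6), so at least 6 colors are needed.
So 5 colors are not enough.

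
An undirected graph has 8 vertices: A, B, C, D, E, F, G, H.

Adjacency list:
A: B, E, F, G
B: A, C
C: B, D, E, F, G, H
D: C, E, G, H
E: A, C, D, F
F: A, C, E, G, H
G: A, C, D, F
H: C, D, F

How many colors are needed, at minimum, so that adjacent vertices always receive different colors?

3

C, D, E form a triangle, so at least 3 colors are needed.
A valid assignment using 3 colors: A=red, B=blue, C=red, D=blue, E=green, F=blue, G=green, H=green. No two adjacent vertices share a color.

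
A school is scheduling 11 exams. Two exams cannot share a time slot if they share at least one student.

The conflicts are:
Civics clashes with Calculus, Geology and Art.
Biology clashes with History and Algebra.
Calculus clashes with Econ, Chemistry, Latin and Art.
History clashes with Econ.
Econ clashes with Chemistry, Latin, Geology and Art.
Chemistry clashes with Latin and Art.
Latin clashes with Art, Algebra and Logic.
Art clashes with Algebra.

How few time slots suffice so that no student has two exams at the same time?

5

Calculus, Econ, Chemistry, Latin, Art pairwise conflict, so at least 5 time slots are needed.
5 time slots suffice: time slot 1 → {Civics, Biology, Latin}; time slot 2 → {Econ, Algebra, Logic}; time slot 3 → {History, Geology, Art}; time slot 4 → {Calculus}; time slot 5 → {Chemistry}. Every pair that conflicts lands in different time slots.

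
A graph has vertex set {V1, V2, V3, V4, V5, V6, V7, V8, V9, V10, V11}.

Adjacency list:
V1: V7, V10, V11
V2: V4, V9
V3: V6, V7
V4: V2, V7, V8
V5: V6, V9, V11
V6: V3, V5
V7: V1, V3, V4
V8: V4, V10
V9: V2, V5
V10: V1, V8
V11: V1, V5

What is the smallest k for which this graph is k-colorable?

3

The cycle V8-V4-V7-V1-V10-V8 has odd length 5, so it cannot be 2-colored; at least 3 colors are needed.
One proper 3-coloring: V1=B, V2=R, V3=G, V4=B, V5=R, V6=B, V7=R, V8=G, V9=B, V10=R, V11=G. Each edge has distinct colors on its endpoints.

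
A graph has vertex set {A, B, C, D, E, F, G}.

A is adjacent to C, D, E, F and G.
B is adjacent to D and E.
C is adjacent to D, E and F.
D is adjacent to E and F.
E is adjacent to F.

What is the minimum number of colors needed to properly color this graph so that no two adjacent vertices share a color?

A, C, D, E, F are mutually adjacent (a clique of size 5), so at least 5 colors are needed.
A valid assignment using 5 colors: A=2, B=2, C=4, D=3, E=1, F=5, G=1. Every edge joins two different colors.

5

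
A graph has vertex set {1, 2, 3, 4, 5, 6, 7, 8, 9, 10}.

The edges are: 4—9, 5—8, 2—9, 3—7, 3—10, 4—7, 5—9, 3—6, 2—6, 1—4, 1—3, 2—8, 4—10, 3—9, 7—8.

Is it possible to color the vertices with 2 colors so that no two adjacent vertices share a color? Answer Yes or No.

No

The cycle 2-6-3-7-8-2 has odd length 5, so it cannot be 2-colored; at least 3 colors are needed.
So 2 colors are not enough.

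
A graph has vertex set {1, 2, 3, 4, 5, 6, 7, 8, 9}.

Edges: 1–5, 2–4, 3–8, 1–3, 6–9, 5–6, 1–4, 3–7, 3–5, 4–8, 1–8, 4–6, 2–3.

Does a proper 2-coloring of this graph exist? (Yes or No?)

No

1, 4, 8 are pairwise adjacent, so at least 3 colors are needed.
So 2 colors are not enough.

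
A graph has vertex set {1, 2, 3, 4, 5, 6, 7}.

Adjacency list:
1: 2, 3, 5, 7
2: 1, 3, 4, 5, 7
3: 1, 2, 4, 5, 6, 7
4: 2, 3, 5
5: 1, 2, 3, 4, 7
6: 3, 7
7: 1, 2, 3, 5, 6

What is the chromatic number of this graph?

5

1, 2, 3, 5, 7 are mutually adjacent (a clique of size 5), so at least 5 colors are needed.
One proper 5-coloring: 1=purple, 2=blue, 3=red, 4=yellow, 5=green, 6=blue, 7=yellow. No two adjacent vertices share a color.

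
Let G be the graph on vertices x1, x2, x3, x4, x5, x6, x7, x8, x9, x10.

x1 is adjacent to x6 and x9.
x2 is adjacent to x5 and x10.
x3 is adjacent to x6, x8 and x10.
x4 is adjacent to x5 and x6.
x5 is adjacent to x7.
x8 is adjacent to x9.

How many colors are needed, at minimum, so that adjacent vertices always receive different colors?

The cycle x6-x3-x8-x9-x1-x6 has odd length 5, so it cannot be 2-colored; at least 3 colors are needed.
3 colors suffice: color R → {x1, x3, x5}; color B → {x6, x7, x8, x10}; color G → {x2, x4, x9}. Each edge has distinct colors on its endpoints.

3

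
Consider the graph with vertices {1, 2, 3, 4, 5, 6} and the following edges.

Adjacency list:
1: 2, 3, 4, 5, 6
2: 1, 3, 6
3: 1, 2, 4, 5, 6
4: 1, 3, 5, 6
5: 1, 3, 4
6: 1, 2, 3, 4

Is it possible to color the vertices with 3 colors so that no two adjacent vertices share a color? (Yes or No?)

No

1, 3, 4, 6 are mutually adjacent (a clique of size 4), so at least 4 colors are needed.
So 3 colors are not enough.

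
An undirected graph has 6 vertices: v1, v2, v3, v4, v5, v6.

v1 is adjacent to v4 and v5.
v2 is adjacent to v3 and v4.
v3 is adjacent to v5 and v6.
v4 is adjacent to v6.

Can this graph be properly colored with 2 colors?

No

The cycle v4-v1-v5-v3-v6-v4 has odd length 5, so it cannot be 2-colored; at least 3 colors are needed.
So 2 colors are not enough.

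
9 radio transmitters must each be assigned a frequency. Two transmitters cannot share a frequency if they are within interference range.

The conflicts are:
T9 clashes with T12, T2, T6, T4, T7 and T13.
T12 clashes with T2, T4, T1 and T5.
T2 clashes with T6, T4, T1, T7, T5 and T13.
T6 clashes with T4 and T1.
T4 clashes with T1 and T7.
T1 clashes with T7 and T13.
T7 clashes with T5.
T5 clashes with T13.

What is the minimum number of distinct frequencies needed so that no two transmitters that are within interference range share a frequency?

4

T2, T6, T4, T1 are mutually in conflict, so at least 4 frequencies are needed.
4 frequencies suffice: frequency 1 → {T2}; frequency 2 → {T9, T1, T5}; frequency 3 → {T4, T13}; frequency 4 → {T12, T6, T7}. Every pair that conflicts lands in different frequencies.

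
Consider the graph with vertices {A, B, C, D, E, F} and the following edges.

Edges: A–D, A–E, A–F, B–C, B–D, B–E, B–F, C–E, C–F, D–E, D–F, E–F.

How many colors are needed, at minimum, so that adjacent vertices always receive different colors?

4

B, C, E, F form a clique, so at least 4 colors are needed.
One proper 4-coloring: A=3, B=3, C=4, D=4, E=1, F=2. No two adjacent vertices share a color.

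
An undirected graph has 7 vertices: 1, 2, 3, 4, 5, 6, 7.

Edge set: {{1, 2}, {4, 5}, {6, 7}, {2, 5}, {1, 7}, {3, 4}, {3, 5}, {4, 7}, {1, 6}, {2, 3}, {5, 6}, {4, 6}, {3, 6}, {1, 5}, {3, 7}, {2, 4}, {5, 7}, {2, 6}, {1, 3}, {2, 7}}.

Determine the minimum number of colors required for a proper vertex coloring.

6

2, 3, 4, 5, 6, 7 are mutually adjacent (a clique of size 6), so at least 6 colors are needed.
6 colors suffice: color red → {5}; color blue → {7}; color green → {3}; color yellow → {6}; color purple → {2}; color orange → {1, 4}. No two adjacent vertices share a color.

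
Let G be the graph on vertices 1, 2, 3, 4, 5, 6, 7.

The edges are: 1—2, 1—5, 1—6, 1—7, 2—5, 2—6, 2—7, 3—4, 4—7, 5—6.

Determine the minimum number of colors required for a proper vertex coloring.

1, 2, 5, 6 are pairwise adjacent (a clique of size 4), so at least 4 colors are needed.
4 colors suffice: 1=a, 2=b, 3=b, 4=a, 5=d, 6=c, 7=c. Each edge has distinct colors on its endpoints.

4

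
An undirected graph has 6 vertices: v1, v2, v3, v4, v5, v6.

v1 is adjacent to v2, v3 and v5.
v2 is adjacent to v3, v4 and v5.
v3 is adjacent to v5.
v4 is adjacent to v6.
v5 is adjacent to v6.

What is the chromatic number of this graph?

v1, v2, v3, v5 are mutually adjacent (a clique of size 4), so at least 4 colors are needed.
4 colors suffice: color 1 → {v4, v5}; color 2 → {v2, v6}; color 3 → {v1}; color 4 → {v3}. No two adjacent vertices share a color.

4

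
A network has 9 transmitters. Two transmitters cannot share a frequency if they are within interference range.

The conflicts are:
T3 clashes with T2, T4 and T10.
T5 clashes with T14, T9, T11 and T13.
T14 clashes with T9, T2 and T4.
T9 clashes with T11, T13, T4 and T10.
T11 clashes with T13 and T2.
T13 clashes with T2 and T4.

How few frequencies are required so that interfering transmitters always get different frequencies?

T5, T9, T11, T13 all conflict with each other, so at least 4 frequencies are needed.
4 frequencies suffice: frequency 1 → {T9, T2}; frequency 2 → {T3, T14, T13}; frequency 3 → {T5, T4, T10}; frequency 4 → {T11}. No two conflicting transmitters share a frequency.

4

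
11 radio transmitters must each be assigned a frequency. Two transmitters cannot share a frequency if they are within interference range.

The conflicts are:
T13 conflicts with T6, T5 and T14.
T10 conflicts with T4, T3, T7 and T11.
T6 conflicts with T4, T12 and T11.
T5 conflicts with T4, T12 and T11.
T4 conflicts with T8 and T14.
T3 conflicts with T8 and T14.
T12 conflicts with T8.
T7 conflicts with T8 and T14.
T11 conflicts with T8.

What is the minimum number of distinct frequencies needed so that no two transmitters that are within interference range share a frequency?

T6 and T4 conflict, so at least 2 frequencies are needed.
2 frequencies suffice: frequency 1 → {T13, T4, T3, T12, T7, T11}; frequency 2 → {T10, T6, T5, T8, T14}. No two conflicting transmitters share a frequency.

2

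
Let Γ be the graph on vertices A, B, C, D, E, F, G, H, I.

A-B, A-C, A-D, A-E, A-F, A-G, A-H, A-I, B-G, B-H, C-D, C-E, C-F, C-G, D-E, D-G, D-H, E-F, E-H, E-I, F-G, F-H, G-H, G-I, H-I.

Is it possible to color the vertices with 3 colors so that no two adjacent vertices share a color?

A, B, G, H are pairwise adjacent (a clique of size 4), so at least 4 colors are needed.
So 3 colors are not enough.

No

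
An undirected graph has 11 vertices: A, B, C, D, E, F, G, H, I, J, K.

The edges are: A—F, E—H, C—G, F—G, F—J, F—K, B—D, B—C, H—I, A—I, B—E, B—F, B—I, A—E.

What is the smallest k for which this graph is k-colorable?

2

B and C are adjacent, so at least 2 colors are needed.
A valid assignment using 2 colors: A=1, B=1, C=2, D=2, E=2, F=2, G=1, H=1, I=2, J=1, K=1. Every edge joins two different colors.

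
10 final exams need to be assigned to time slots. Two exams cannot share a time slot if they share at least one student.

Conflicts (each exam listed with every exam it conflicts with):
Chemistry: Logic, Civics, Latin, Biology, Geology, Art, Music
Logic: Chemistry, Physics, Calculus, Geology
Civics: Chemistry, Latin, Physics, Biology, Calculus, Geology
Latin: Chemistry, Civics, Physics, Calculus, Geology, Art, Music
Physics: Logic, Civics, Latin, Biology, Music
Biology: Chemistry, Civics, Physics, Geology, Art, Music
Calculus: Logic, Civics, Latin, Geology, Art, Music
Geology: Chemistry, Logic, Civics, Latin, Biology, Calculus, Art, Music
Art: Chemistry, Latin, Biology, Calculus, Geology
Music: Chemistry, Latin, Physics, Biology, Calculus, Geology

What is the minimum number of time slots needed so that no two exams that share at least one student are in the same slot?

4

Chemistry, Civics, Biology, Geology are mutually in conflict, so at least 4 time slots are needed.
Using 4 time slots: Chemistry=3, Logic=2, Civics=4, Latin=2, Physics=1, Biology=2, Calculus=3, Geology=1, Art=4, Music=4. Each listed conflict is separated.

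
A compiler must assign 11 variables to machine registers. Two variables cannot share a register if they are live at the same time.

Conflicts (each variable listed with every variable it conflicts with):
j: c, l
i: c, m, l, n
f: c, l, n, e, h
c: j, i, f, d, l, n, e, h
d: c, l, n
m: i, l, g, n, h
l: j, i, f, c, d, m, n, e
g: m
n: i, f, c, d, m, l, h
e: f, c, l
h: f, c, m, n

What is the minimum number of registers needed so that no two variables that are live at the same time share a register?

f, c, l, e are mutually in conflict, so at least 4 registers are needed.
4 registers suffice: j=3, i=4, f=4, c=2, d=4, m=2, l=1, g=1, n=3, e=3, h=1. Every pair that conflicts lands in different registers.

4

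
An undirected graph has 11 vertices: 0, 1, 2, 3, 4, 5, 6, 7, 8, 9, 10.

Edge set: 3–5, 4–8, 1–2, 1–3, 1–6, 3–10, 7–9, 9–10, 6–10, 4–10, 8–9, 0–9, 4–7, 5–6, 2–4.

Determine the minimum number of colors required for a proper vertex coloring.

3

The cycle 1-2-4-10-6-1 has odd length 5, so it cannot be 2-colored; at least 3 colors are needed.
A valid assignment using 3 colors: 0=a, 1=a, 2=c, 3=b, 4=b, 5=a, 6=b, 7=a, 8=a, 9=b, 10=a. Every edge joins two different colors.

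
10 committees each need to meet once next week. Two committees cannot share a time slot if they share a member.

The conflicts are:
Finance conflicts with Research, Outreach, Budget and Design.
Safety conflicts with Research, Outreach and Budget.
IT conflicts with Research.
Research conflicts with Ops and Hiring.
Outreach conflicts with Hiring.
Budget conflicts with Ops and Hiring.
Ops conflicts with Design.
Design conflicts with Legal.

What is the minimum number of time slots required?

Design and Legal conflict, so at least 2 time slots are needed.
A valid assignment using 2 time slots: Finance=2, Safety=2, IT=2, Research=1, Outreach=1, Budget=1, Ops=2, Design=1, Hiring=2, Legal=2. Each listed conflict is separated.

2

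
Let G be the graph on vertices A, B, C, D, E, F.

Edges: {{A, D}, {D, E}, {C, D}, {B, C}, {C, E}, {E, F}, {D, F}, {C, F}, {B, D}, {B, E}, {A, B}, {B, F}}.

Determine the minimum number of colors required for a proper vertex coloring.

5

B, C, D, E, F are pairwise adjacent (a clique of size 5), so at least 5 colors are needed.
5 colors suffice: color red → {B}; color blue → {D}; color green → {A, C}; color yellow → {E}; color purple → {F}. Each edge has distinct colors on its endpoints.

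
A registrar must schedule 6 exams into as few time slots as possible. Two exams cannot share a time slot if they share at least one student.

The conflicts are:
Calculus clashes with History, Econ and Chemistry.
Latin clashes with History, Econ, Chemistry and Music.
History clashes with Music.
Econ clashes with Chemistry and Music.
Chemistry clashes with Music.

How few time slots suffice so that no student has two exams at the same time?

4

Latin, Econ, Chemistry, Music pairwise conflict, so at least 4 time slots are needed.
4 time slots suffice: time slot 1 → {History, Econ}; time slot 2 → {Calculus, Music}; time slot 3 → {Chemistry}; time slot 4 → {Latin}. Each listed conflict is separated.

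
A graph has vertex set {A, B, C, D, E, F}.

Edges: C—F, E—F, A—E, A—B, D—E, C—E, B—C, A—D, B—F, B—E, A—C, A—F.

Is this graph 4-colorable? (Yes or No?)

No

A, B, C, E, F form a clique, so at least 5 colors are needed.
So 4 colors are not enough.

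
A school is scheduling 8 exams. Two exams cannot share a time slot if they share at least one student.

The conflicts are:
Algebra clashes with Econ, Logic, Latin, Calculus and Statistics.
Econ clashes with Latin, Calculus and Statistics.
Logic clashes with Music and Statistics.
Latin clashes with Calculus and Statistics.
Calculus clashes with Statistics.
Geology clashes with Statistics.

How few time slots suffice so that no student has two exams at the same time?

Algebra, Econ, Latin, Calculus, Statistics are mutually in conflict, so at least 5 time slots are needed.
5 time slots suffice: time slot 1 → {Music, Statistics}; time slot 2 → {Algebra, Geology}; time slot 3 → {Econ, Logic}; time slot 4 → {Latin}; time slot 5 → {Calculus}. No two conflicting exams share a time slot.

5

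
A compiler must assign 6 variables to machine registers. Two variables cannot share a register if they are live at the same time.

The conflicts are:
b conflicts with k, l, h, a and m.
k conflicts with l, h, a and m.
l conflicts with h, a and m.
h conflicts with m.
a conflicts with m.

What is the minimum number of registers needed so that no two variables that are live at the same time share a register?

b, k, l, a, m are mutually in conflict, so at least 5 registers are needed.
5 registers suffice: b=2, k=1, l=3, h=5, a=5, m=4. Every pair that conflicts lands in different registers.

5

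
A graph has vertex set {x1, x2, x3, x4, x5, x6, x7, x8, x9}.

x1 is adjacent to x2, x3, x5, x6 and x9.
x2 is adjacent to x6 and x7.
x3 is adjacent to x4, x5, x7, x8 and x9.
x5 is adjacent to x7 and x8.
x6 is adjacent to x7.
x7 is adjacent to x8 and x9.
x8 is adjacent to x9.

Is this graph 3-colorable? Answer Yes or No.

No

x3, x5, x7, x8 are pairwise adjacent (a clique of size 4), so at least 4 colors are needed.
So 3 colors are not enough.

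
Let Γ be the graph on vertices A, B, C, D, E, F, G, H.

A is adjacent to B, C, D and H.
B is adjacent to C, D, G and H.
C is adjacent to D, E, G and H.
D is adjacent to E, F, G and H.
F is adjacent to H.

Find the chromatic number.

5

A, B, C, D, H are mutually adjacent (a clique of size 5), so at least 5 colors are needed.
One proper 5-coloring: A=5, B=4, C=2, D=1, E=3, F=2, G=3, H=3. Each edge has distinct colors on its endpoints.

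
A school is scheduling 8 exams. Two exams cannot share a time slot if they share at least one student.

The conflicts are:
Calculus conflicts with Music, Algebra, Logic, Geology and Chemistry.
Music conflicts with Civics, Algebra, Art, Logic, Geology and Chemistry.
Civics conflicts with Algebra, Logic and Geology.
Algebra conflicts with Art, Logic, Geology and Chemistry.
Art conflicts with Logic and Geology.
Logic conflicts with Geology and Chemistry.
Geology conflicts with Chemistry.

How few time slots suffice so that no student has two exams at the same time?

6

Calculus, Music, Algebra, Logic, Geology, Chemistry pairwise conflict, so at least 6 time slots are needed.
6 time slots suffice: time slot 1 → {Music}; time slot 2 → {Algebra}; time slot 3 → {Logic}; time slot 4 → {Geology}; time slot 5 → {Civics, Art, Chemistry}; time slot 6 → {Calculus}. Each listed conflict is separated.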